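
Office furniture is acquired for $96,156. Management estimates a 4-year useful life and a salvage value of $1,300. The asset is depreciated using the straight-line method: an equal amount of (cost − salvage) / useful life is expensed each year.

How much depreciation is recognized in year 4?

Depreciable base = $96,156 − $1,300 = $94,856.
Annual expense = $94,856 / 4 = $23,714.

$23,714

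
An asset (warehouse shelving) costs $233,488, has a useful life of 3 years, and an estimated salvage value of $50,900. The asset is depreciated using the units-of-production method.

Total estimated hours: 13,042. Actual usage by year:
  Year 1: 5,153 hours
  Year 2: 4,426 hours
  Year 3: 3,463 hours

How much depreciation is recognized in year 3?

Depreciable base = $233,488 − $50,900 = $182,588.
Rate = $182,588 / 13,042 hours = $14 per hour.
Year 1: 5,153 × $14 = $72,142. Book value $161,346.
Year 2: 4,426 × $14 = $61,964. Book value $99,382.
Year 3: 3,463 × $14 = $48,482. Book value $50,900.

$48,482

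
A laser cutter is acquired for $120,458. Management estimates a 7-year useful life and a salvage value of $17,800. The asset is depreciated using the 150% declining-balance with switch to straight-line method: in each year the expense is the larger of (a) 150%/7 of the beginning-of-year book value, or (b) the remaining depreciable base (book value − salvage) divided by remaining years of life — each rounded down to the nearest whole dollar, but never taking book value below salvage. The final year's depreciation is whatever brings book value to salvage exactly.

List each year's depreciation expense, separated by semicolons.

$25,812; $20,281; $15,935; $12,520; $9,837; $9,136; $9,137

Depreciable base = $120,458 − $17,800 = $102,658.
Year 1: DB = ⌊$120,458 × 150%/7⌋ = $25,812; SL = ⌊$102,658/7⌋ = $14,665 → take DB $25,812. Book value $94,646.
Year 2: DB = ⌊$94,646 × 150%/7⌋ = $20,281; SL = ⌊$76,846/6⌋ = $12,807 → take DB $20,281. Book value $74,365.
Year 3: DB = ⌊$74,365 × 150%/7⌋ = $15,935; SL = ⌊$56,565/5⌋ = $11,313 → take DB $15,935. Book value $58,430.
Year 4: DB = ⌊$58,430 × 150%/7⌋ = $12,520; SL = ⌊$40,630/4⌋ = $10,157 → take DB $12,520. Book value $45,910.
Year 5: DB = ⌊$45,910 × 150%/7⌋ = $9,837; SL = ⌊$28,110/3⌋ = $9,370 → take DB $9,837. Book value $36,073.
Year 6: DB = ⌊$36,073 × 150%/7⌋ = $7,729; SL = ⌊$18,273/2⌋ = $9,136 → take SL $9,136. Book value $26,937.
Year 7 (final): $26,937 − $17,800 = $9,137. Book value $17,800.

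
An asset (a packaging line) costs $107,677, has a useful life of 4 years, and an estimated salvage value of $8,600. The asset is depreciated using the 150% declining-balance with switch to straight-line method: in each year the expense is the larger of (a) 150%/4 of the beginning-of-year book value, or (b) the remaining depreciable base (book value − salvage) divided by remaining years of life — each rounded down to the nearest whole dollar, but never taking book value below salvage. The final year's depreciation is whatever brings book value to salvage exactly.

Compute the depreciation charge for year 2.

Depreciable base = $107,677 − $8,600 = $99,077.
Year 1: DB = ⌊$107,677 × 150%/4⌋ = $40,378; SL = ⌊$99,077/4⌋ = $24,769 → take DB $40,378. Book value $67,299.
Year 2: DB = ⌊$67,299 × 150%/4⌋ = $25,237; SL = ⌊$58,699/3⌋ = $19,566 → take DB $25,237. Book value $42,062.

$25,237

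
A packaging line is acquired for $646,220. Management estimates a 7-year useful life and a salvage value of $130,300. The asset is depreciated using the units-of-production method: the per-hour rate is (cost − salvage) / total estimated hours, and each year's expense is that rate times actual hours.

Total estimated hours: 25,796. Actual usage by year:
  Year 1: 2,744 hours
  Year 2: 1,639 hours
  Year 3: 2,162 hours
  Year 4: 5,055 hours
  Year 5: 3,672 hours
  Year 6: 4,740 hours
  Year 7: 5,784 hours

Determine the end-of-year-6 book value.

Depreciable base = $646,220 − $130,300 = $515,920.
Rate = $515,920 / 25,796 hours = $20 per hour.
Year 1: 2,744 × $20 = $54,880. Book value $591,340.
Year 2: 1,639 × $20 = $32,780. Book value $558,560.
Year 3: 2,162 × $20 = $43,240. Book value $515,320.
Year 4: 5,055 × $20 = $101,100. Book value $414,220.
Year 5: 3,672 × $20 = $73,440. Book value $340,780.
Year 6: 4,740 × $20 = $94,800. Book value $245,980.

$245,980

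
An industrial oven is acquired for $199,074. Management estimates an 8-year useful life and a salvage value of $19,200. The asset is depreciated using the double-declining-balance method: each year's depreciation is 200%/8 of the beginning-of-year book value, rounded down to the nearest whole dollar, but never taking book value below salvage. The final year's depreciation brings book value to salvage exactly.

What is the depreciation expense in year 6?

Depreciable base = $199,074 − $19,200 = $179,874.
Year 1: ⌊$199,074 × 200%/8⌋ = $49,768. Book value $149,306.
Year 2: ⌊$149,306 × 200%/8⌋ = $37,326. Book value $111,980.
Year 3: ⌊$111,980 × 200%/8⌋ = $27,995. Book value $83,985.
Year 4: ⌊$83,985 × 200%/8⌋ = $20,996. Book value $62,989.
Year 5: ⌊$62,989 × 200%/8⌋ = $15,747. Book value $47,242.
Year 6: ⌊$47,242 × 200%/8⌋ = $11,810. Book value $35,432.

$11,810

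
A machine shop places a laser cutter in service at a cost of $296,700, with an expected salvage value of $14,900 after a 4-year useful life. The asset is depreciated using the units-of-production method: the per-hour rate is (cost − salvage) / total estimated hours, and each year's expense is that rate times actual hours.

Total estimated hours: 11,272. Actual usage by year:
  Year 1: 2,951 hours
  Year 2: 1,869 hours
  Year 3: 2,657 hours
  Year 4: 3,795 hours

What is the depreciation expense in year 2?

$46,725

Depreciable base = $296,700 − $14,900 = $281,800.
Rate = $281,800 / 11,272 hours = $25 per hour.
Year 1: 2,951 × $25 = $73,775. Book value $222,925.
Year 2: 1,869 × $25 = $46,725. Book value $176,200.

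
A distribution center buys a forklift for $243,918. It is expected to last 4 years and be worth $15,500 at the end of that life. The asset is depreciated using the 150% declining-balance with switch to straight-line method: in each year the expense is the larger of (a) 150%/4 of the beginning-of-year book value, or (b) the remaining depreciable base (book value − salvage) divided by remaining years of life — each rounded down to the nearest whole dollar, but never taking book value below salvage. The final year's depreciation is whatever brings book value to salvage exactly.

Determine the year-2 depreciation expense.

$57,168

Depreciable base = $243,918 − $15,500 = $228,418.
Year 1: DB = ⌊$243,918 × 150%/4⌋ = $91,469; SL = ⌊$228,418/4⌋ = $57,104 → take DB $91,469. Book value $152,449.
Year 2: DB = ⌊$152,449 × 150%/4⌋ = $57,168; SL = ⌊$136,949/3⌋ = $45,649 → take DB $57,168. Book value $95,281.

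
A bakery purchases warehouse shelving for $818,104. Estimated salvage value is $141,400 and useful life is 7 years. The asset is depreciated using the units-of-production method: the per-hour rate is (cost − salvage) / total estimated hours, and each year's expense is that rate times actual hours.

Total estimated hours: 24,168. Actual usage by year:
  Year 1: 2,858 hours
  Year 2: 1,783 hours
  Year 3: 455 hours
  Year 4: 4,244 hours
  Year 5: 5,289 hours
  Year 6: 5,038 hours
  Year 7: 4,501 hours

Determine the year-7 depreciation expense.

Depreciable base = $818,104 − $141,400 = $676,704.
Rate = $676,704 / 24,168 hours = $28 per hour.
Year 1: 2,858 × $28 = $80,024. Book value $738,080.
Year 2: 1,783 × $28 = $49,924. Book value $688,156.
Year 3: 455 × $28 = $12,740. Book value $675,416.
Year 4: 4,244 × $28 = $118,832. Book value $556,584.
Year 5: 5,289 × $28 = $148,092. Book value $408,492.
Year 6: 5,038 × $28 = $141,064. Book value $267,428.
Year 7: 4,501 × $28 = $126,028. Book value $141,400.

$126,028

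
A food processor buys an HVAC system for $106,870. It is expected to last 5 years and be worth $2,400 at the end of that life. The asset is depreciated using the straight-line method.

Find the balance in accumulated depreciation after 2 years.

$41,788

Depreciable base = $106,870 − $2,400 = $104,470.
Annual expense = $104,470 / 5 = $20,894.
End of year 1: book value $85,976.
End of year 2: book value $65,082.
Accumulated through year 2 = $106,870 − $65,082 = $41,788.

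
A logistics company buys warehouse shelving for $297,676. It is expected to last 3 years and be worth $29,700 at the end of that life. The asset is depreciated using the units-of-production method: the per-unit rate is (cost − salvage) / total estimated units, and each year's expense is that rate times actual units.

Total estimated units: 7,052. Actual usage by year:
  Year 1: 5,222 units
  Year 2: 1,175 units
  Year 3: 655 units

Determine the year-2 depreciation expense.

Depreciable base = $297,676 − $29,700 = $267,976.
Rate = $267,976 / 7,052 units = $38 per unit.
Year 1: 5,222 × $38 = $198,436. Book value $99,240.
Year 2: 1,175 × $38 = $44,650. Book value $54,590.

$44,650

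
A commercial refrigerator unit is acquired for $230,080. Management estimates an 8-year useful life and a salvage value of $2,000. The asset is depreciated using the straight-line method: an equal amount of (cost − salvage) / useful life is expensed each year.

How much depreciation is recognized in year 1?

Depreciable base = $230,080 − $2,000 = $228,080.
Annual expense = $228,080 / 8 = $28,510.

$28,510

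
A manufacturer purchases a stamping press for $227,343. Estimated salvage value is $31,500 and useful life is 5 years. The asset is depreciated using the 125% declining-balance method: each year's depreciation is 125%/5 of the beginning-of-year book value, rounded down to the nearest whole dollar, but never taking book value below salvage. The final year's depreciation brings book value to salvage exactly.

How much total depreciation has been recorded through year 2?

Depreciable base = $227,343 − $31,500 = $195,843.
Year 1: ⌊$227,343 × 125%/5⌋ = $56,835. Book value $170,508.
Year 2: ⌊$170,508 × 125%/5⌋ = $42,627. Book value $127,881.
Accumulated through year 2 = $227,343 − $127,881 = $99,462.

$99,462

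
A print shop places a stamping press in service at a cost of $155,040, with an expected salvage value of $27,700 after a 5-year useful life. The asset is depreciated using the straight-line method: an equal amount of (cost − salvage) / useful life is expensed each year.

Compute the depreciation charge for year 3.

$25,468

Depreciable base = $155,040 − $27,700 = $127,340.
Annual expense = $127,340 / 5 = $25,468.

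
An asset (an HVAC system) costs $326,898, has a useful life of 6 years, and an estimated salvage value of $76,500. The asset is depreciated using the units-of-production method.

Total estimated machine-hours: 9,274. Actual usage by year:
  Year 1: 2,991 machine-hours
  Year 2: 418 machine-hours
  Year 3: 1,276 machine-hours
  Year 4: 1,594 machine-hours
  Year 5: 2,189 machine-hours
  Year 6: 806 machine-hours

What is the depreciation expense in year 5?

$59,103

Depreciable base = $326,898 − $76,500 = $250,398.
Rate = $250,398 / 9,274 machine-hours = $27 per machine-hour.
Year 1: 2,991 × $27 = $80,757. Book value $246,141.
Year 2: 418 × $27 = $11,286. Book value $234,855.
Year 3: 1,276 × $27 = $34,452. Book value $200,403.
Year 4: 1,594 × $27 = $43,038. Book value $157,365.
Year 5: 2,189 × $27 = $59,103. Book value $98,262.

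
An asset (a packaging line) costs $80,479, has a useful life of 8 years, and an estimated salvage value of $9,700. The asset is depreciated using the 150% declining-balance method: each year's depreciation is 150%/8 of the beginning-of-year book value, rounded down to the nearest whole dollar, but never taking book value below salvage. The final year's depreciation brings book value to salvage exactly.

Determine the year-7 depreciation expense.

$4,341

Depreciable base = $80,479 − $9,700 = $70,779.
Year 1: ⌊$80,479 × 150%/8⌋ = $15,089. Book value $65,390.
Year 2: ⌊$65,390 × 150%/8⌋ = $12,260. Book value $53,130.
Year 3: ⌊$53,130 × 150%/8⌋ = $9,961. Book value $43,169.
Year 4: ⌊$43,169 × 150%/8⌋ = $8,094. Book value $35,075.
Year 5: ⌊$35,075 × 150%/8⌋ = $6,576. Book value $28,499.
Year 6: ⌊$28,499 × 150%/8⌋ = $5,343. Book value $23,156.
Year 7: ⌊$23,156 × 150%/8⌋ = $4,341. Book value $18,815.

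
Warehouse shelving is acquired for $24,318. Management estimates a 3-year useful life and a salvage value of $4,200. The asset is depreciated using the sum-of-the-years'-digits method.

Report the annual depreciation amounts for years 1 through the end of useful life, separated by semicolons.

Depreciable base = $24,318 − $4,200 = $20,118.
Sum of the years' digits = 3+2+1 = 6.
Year 1: $20,118 × 3/6 = $10,059. Book value $14,259.
Year 2: $20,118 × 2/6 = $6,706. Book value $7,553.
Year 3: $20,118 × 1/6 = $3,353. Book value $4,200.

$10,059; $6,706; $3,353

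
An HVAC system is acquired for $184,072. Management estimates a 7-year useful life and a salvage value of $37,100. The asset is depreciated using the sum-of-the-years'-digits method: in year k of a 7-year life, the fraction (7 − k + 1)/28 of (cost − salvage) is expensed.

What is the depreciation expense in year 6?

$10,498

Depreciable base = $184,072 − $37,100 = $146,972.
Sum of the years' digits = 7+6+5+4+3+2+1 = 28.
Year 1: $146,972 × 7/28 = $36,743. Book value $147,329.
Year 2: $146,972 × 6/28 = $31,494. Book value $115,835.
Year 3: $146,972 × 5/28 = $26,245. Book value $89,590.
Year 4: $146,972 × 4/28 = $20,996. Book value $68,594.
Year 5: $146,972 × 3/28 = $15,747. Book value $52,847.
Year 6: $146,972 × 2/28 = $10,498. Book value $42,349.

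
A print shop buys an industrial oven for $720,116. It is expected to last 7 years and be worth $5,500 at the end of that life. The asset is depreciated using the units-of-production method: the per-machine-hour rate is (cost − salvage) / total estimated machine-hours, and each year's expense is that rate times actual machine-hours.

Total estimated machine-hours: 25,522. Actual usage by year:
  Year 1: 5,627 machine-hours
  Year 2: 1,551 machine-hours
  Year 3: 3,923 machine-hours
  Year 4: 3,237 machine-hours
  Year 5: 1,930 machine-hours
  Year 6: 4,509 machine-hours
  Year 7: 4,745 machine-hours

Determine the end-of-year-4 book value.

Depreciable base = $720,116 − $5,500 = $714,616.
Rate = $714,616 / 25,522 machine-hours = $28 per machine-hour.
Year 1: 5,627 × $28 = $157,556. Book value $562,560.
Year 2: 1,551 × $28 = $43,428. Book value $519,132.
Year 3: 3,923 × $28 = $109,844. Book value $409,288.
Year 4: 3,237 × $28 = $90,636. Book value $318,652.

$318,652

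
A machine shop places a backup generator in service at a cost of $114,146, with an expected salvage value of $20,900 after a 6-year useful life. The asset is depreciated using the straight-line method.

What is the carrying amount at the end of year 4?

$51,982

Depreciable base = $114,146 − $20,900 = $93,246.
Annual expense = $93,246 / 6 = $15,541.
End of year 1: book value $98,605.
End of year 2: book value $83,064.
End of year 3: book value $67,523.
End of year 4: book value $51,982.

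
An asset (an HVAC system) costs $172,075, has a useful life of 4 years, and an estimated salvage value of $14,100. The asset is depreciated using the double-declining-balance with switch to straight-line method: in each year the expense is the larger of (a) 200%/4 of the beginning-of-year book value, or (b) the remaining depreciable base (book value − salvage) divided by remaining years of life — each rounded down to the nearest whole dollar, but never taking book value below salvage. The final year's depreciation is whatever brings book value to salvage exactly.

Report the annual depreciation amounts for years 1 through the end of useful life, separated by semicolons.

$86,037; $43,019; $21,509; $7,410

Depreciable base = $172,075 − $14,100 = $157,975.
Year 1: DB = ⌊$172,075 × 200%/4⌋ = $86,037; SL = ⌊$157,975/4⌋ = $39,493 → take DB $86,037. Book value $86,038.
Year 2: DB = ⌊$86,038 × 200%/4⌋ = $43,019; SL = ⌊$71,938/3⌋ = $23,979 → take DB $43,019. Book value $43,019.
Year 3: DB = ⌊$43,019 × 200%/4⌋ = $21,509; SL = ⌊$28,919/2⌋ = $14,459 → take DB $21,509. Book value $21,510.
Year 4 (final): $21,510 − $14,100 = $7,410. Book value $14,100.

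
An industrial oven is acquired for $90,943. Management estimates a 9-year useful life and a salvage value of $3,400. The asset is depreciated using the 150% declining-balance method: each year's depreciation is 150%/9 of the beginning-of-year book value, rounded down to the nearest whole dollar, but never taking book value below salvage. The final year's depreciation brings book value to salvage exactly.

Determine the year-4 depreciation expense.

$8,771

Depreciable base = $90,943 − $3,400 = $87,543.
Year 1: ⌊$90,943 × 150%/9⌋ = $15,157. Book value $75,786.
Year 2: ⌊$75,786 × 150%/9⌋ = $12,631. Book value $63,155.
Year 3: ⌊$63,155 × 150%/9⌋ = $10,525. Book value $52,630.
Year 4: ⌊$52,630 × 150%/9⌋ = $8,771. Book value $43,859.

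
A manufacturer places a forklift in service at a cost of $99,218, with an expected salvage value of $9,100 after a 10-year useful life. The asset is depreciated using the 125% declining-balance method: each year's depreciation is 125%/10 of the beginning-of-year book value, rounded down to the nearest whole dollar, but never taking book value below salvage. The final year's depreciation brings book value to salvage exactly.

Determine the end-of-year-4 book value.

$58,161

Depreciable base = $99,218 − $9,100 = $90,118.
Year 1: ⌊$99,218 × 125%/10⌋ = $12,402. Book value $86,816.
Year 2: ⌊$86,816 × 125%/10⌋ = $10,852. Book value $75,964.
Year 3: ⌊$75,964 × 125%/10⌋ = $9,495. Book value $66,469.
Year 4: ⌊$66,469 × 125%/10⌋ = $8,308. Book value $58,161.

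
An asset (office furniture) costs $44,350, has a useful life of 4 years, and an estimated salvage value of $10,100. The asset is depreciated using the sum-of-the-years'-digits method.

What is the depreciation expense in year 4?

$3,425

Depreciable base = $44,350 − $10,100 = $34,250.
Sum of the years' digits = 4+3+2+1 = 10.
Year 1: $34,250 × 4/10 = $13,700. Book value $30,650.
Year 2: $34,250 × 3/10 = $10,275. Book value $20,375.
Year 3: $34,250 × 2/10 = $6,850. Book value $13,525.
Year 4: $34,250 × 1/10 = $3,425. Book value $10,100.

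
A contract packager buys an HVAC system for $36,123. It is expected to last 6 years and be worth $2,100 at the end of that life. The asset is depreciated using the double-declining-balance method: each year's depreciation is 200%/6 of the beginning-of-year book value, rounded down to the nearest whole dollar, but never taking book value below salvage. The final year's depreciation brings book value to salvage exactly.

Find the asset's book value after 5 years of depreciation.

$4,758

Depreciable base = $36,123 − $2,100 = $34,023.
Year 1: ⌊$36,123 × 200%/6⌋ = $12,041. Book value $24,082.
Year 2: ⌊$24,082 × 200%/6⌋ = $8,027. Book value $16,055.
Year 3: ⌊$16,055 × 200%/6⌋ = $5,351. Book value $10,704.
Year 4: ⌊$10,704 × 200%/6⌋ = $3,568. Book value $7,136.
Year 5: ⌊$7,136 × 200%/6⌋ = $2,378. Book value $4,758.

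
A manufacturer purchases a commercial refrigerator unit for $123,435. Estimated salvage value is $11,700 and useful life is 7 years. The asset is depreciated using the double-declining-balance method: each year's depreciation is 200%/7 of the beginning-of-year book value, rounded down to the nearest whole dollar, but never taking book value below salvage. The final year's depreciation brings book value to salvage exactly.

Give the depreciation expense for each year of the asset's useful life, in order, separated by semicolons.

Depreciable base = $123,435 − $11,700 = $111,735.
Year 1: ⌊$123,435 × 200%/7⌋ = $35,267. Book value $88,168.
Year 2: ⌊$88,168 × 200%/7⌋ = $25,190. Book value $62,978.
Year 3: ⌊$62,978 × 200%/7⌋ = $17,993. Book value $44,985.
Year 4: ⌊$44,985 × 200%/7⌋ = $12,852. Book value $32,133.
Year 5: ⌊$32,133 × 200%/7⌋ = $9,180. Book value $22,953.
Year 6: ⌊$22,953 × 200%/7⌋ = $6,558. Book value $16,395.
Year 7 (final): $16,395 − $11,700 = $4,695. Book value $11,700.

$35,267; $25,190; $17,993; $12,852; $9,180; $6,558; $4,695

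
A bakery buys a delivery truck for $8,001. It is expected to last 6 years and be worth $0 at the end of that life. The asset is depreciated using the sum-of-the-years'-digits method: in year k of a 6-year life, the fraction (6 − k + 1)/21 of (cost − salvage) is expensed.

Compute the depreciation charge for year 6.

Depreciable base = $8,001 − $0 = $8,001.
Sum of the years' digits = 6+5+4+3+2+1 = 21.
Year 1: $8,001 × 6/21 = $2,286. Book value $5,715.
Year 2: $8,001 × 5/21 = $1,905. Book value $3,810.
Year 3: $8,001 × 4/21 = $1,524. Book value $2,286.
Year 4: $8,001 × 3/21 = $1,143. Book value $1,143.
Year 5: $8,001 × 2/21 = $762. Book value $381.
Year 6: $8,001 × 1/21 = $381. Book value $0.

$381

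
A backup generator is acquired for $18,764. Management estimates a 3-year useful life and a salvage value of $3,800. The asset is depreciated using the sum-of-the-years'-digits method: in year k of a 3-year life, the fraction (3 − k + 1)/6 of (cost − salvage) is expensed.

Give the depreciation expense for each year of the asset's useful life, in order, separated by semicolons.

$7,482; $4,988; $2,494

Depreciable base = $18,764 − $3,800 = $14,964.
Sum of the years' digits = 3+2+1 = 6.
Year 1: $14,964 × 3/6 = $7,482. Book value $11,282.
Year 2: $14,964 × 2/6 = $4,988. Book value $6,294.
Year 3: $14,964 × 1/6 = $2,494. Book value $3,800.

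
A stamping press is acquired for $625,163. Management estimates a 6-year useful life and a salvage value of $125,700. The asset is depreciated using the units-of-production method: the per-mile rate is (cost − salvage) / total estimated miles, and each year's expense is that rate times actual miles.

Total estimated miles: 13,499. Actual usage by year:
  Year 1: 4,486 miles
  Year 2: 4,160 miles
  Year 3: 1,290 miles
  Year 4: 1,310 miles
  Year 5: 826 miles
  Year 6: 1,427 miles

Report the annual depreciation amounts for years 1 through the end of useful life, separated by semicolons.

Depreciable base = $625,163 − $125,700 = $499,463.
Rate = $499,463 / 13,499 miles = $37 per mile.
Year 1: 4,486 × $37 = $165,982. Book value $459,181.
Year 2: 4,160 × $37 = $153,920. Book value $305,261.
Year 3: 1,290 × $37 = $47,730. Book value $257,531.
Year 4: 1,310 × $37 = $48,470. Book value $209,061.
Year 5: 826 × $37 = $30,562. Book value $178,499.
Year 6: 1,427 × $37 = $52,799. Book value $125,700.

$165,982; $153,920; $47,730; $48,470; $30,562; $52,799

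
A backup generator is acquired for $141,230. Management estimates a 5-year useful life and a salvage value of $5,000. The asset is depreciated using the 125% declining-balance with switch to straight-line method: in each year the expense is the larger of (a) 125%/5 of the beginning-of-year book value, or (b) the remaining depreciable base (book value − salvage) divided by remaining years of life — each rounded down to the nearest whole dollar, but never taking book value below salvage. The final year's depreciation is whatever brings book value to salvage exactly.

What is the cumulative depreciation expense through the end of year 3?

Depreciable base = $141,230 − $5,000 = $136,230.
Year 1: DB = ⌊$141,230 × 125%/5⌋ = $35,307; SL = ⌊$136,230/5⌋ = $27,246 → take DB $35,307. Book value $105,923.
Year 2: DB = ⌊$105,923 × 125%/5⌋ = $26,480; SL = ⌊$100,923/4⌋ = $25,230 → take DB $26,480. Book value $79,443.
Year 3: DB = ⌊$79,443 × 125%/5⌋ = $19,860; SL = ⌊$74,443/3⌋ = $24,814 → take SL $24,814. Book value $54,629.
Accumulated through year 3 = $141,230 − $54,629 = $86,601.

$86,601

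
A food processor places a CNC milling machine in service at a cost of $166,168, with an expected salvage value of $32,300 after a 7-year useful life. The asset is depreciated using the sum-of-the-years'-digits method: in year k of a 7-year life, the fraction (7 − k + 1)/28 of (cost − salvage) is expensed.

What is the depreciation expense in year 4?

Depreciable base = $166,168 − $32,300 = $133,868.
Sum of the years' digits = 7+6+5+4+3+2+1 = 28.
Year 1: $133,868 × 7/28 = $33,467. Book value $132,701.
Year 2: $133,868 × 6/28 = $28,686. Book value $104,015.
Year 3: $133,868 × 5/28 = $23,905. Book value $80,110.
Year 4: $133,868 × 4/28 = $19,124. Book value $60,986.

$19,124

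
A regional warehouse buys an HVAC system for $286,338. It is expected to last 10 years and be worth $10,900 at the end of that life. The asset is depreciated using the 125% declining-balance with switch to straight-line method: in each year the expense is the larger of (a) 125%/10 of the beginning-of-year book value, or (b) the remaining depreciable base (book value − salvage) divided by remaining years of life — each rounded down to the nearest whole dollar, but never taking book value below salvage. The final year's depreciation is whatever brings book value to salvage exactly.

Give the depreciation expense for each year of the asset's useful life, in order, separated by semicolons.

Depreciable base = $286,338 − $10,900 = $275,438.
Year 1: DB = ⌊$286,338 × 125%/10⌋ = $35,792; SL = ⌊$275,438/10⌋ = $27,543 → take DB $35,792. Book value $250,546.
Year 2: DB = ⌊$250,546 × 125%/10⌋ = $31,318; SL = ⌊$239,646/9⌋ = $26,627 → take DB $31,318. Book value $219,228.
Year 3: DB = ⌊$219,228 × 125%/10⌋ = $27,403; SL = ⌊$208,328/8⌋ = $26,041 → take DB $27,403. Book value $191,825.
Year 4: DB = ⌊$191,825 × 125%/10⌋ = $23,978; SL = ⌊$180,925/7⌋ = $25,846 → take SL $25,846. Book value $165,979.
Year 5: DB = ⌊$165,979 × 125%/10⌋ = $20,747; SL = ⌊$155,079/6⌋ = $25,846 → take SL $25,846. Book value $140,133.
Year 6: DB = ⌊$140,133 × 125%/10⌋ = $17,516; SL = ⌊$129,233/5⌋ = $25,846 → take SL $25,846. Book value $114,287.
Year 7: DB = ⌊$114,287 × 125%/10⌋ = $14,285; SL = ⌊$103,387/4⌋ = $25,846 → take SL $25,846. Book value $88,441.
Year 8: DB = ⌊$88,441 × 125%/10⌋ = $11,055; SL = ⌊$77,541/3⌋ = $25,847 → take SL $25,847. Book value $62,594.
Year 9: DB = ⌊$62,594 × 125%/10⌋ = $7,824; SL = ⌊$51,694/2⌋ = $25,847 → take SL $25,847. Book value $36,747.
Year 10 (final): $36,747 − $10,900 = $25,847. Book value $10,900.

$35,792; $31,318; $27,403; $25,846; $25,846; $25,846; $25,846; $25,847; $25,847; $25,847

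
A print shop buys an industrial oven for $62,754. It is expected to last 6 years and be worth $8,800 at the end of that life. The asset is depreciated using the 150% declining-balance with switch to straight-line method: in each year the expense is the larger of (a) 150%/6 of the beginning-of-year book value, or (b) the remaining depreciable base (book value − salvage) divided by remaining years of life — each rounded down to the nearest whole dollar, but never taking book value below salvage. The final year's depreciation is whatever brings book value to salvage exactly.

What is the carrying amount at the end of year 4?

$19,857

Depreciable base = $62,754 − $8,800 = $53,954.
Year 1: DB = ⌊$62,754 × 150%/6⌋ = $15,688; SL = ⌊$53,954/6⌋ = $8,992 → take DB $15,688. Book value $47,066.
Year 2: DB = ⌊$47,066 × 150%/6⌋ = $11,766; SL = ⌊$38,266/5⌋ = $7,653 → take DB $11,766. Book value $35,300.
Year 3: DB = ⌊$35,300 × 150%/6⌋ = $8,825; SL = ⌊$26,500/4⌋ = $6,625 → take DB $8,825. Book value $26,475.
Year 4: DB = ⌊$26,475 × 150%/6⌋ = $6,618; SL = ⌊$17,675/3⌋ = $5,891 → take DB $6,618. Book value $19,857.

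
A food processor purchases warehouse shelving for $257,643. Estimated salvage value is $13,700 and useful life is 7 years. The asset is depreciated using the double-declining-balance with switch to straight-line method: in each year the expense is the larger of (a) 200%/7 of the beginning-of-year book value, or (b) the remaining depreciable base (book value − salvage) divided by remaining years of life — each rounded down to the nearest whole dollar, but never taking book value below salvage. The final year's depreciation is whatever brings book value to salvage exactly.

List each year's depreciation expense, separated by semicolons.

$73,612; $52,580; $37,557; $26,826; $19,162; $17,103; $17,103

Depreciable base = $257,643 − $13,700 = $243,943.
Year 1: DB = ⌊$257,643 × 200%/7⌋ = $73,612; SL = ⌊$243,943/7⌋ = $34,849 → take DB $73,612. Book value $184,031.
Year 2: DB = ⌊$184,031 × 200%/7⌋ = $52,580; SL = ⌊$170,331/6⌋ = $28,388 → take DB $52,580. Book value $131,451.
Year 3: DB = ⌊$131,451 × 200%/7⌋ = $37,557; SL = ⌊$117,751/5⌋ = $23,550 → take DB $37,557. Book value $93,894.
Year 4: DB = ⌊$93,894 × 200%/7⌋ = $26,826; SL = ⌊$80,194/4⌋ = $20,048 → take DB $26,826. Book value $67,068.
Year 5: DB = ⌊$67,068 × 200%/7⌋ = $19,162; SL = ⌊$53,368/3⌋ = $17,789 → take DB $19,162. Book value $47,906.
Year 6: DB = ⌊$47,906 × 200%/7⌋ = $13,687; SL = ⌊$34,206/2⌋ = $17,103 → take SL $17,103. Book value $30,803.
Year 7 (final): $30,803 − $13,700 = $17,103. Book value $13,700.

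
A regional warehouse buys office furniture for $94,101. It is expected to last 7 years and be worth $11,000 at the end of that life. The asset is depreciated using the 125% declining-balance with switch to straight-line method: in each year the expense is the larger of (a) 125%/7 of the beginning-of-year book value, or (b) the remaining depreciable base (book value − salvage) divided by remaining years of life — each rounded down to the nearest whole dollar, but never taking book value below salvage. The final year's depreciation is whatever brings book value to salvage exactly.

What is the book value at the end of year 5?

$31,579

Depreciable base = $94,101 − $11,000 = $83,101.
Year 1: DB = ⌊$94,101 × 125%/7⌋ = $16,803; SL = ⌊$83,101/7⌋ = $11,871 → take DB $16,803. Book value $77,298.
Year 2: DB = ⌊$77,298 × 125%/7⌋ = $13,803; SL = ⌊$66,298/6⌋ = $11,049 → take DB $13,803. Book value $63,495.
Year 3: DB = ⌊$63,495 × 125%/7⌋ = $11,338; SL = ⌊$52,495/5⌋ = $10,499 → take DB $11,338. Book value $52,157.
Year 4: DB = ⌊$52,157 × 125%/7⌋ = $9,313; SL = ⌊$41,157/4⌋ = $10,289 → take SL $10,289. Book value $41,868.
Year 5: DB = ⌊$41,868 × 125%/7⌋ = $7,476; SL = ⌊$30,868/3⌋ = $10,289 → take SL $10,289. Book value $31,579.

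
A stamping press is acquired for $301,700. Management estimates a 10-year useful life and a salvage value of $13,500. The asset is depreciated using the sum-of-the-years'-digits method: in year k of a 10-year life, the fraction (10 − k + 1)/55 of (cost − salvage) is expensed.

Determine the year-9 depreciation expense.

$10,480

Depreciable base = $301,700 − $13,500 = $288,200.
Sum of the years' digits = 10+9+8+7+6+5+4+3+2+1 = 55.
Year 1: $288,200 × 10/55 = $52,400. Book value $249,300.
Year 2: $288,200 × 9/55 = $47,160. Book value $202,140.
Year 3: $288,200 × 8/55 = $41,920. Book value $160,220.
Year 4: $288,200 × 7/55 = $36,680. Book value $123,540.
Year 5: $288,200 × 6/55 = $31,440. Book value $92,100.
Year 6: $288,200 × 5/55 = $26,200. Book value $65,900.
Year 7: $288,200 × 4/55 = $20,960. Book value $44,940.
Year 8: $288,200 × 3/55 = $15,720. Book value $29,220.
Year 9: $288,200 × 2/55 = $10,480. Book value $18,740.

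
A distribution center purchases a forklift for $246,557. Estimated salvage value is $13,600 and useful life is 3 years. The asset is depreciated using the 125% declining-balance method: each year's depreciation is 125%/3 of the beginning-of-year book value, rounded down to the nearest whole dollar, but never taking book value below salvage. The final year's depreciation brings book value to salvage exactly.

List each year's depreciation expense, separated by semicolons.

$102,732; $59,927; $70,298

Depreciable base = $246,557 − $13,600 = $232,957.
Year 1: ⌊$246,557 × 125%/3⌋ = $102,732. Book value $143,825.
Year 2: ⌊$143,825 × 125%/3⌋ = $59,927. Book value $83,898.
Year 3 (final): $83,898 − $13,600 = $70,298. Book value $13,600.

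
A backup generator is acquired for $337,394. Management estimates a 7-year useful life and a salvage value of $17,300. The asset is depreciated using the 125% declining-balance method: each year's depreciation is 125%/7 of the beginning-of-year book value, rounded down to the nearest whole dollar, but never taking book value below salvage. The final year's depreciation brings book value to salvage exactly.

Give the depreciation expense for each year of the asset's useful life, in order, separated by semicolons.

Depreciable base = $337,394 − $17,300 = $320,094.
Year 1: ⌊$337,394 × 125%/7⌋ = $60,248. Book value $277,146.
Year 2: ⌊$277,146 × 125%/7⌋ = $49,490. Book value $227,656.
Year 3: ⌊$227,656 × 125%/7⌋ = $40,652. Book value $187,004.
Year 4: ⌊$187,004 × 125%/7⌋ = $33,393. Book value $153,611.
Year 5: ⌊$153,611 × 125%/7⌋ = $27,430. Book value $126,181.
Year 6: ⌊$126,181 × 125%/7⌋ = $22,532. Book value $103,649.
Year 7 (final): $103,649 − $17,300 = $86,349. Book value $17,300.

$60,248; $49,490; $40,652; $33,393; $27,430; $22,532; $86,349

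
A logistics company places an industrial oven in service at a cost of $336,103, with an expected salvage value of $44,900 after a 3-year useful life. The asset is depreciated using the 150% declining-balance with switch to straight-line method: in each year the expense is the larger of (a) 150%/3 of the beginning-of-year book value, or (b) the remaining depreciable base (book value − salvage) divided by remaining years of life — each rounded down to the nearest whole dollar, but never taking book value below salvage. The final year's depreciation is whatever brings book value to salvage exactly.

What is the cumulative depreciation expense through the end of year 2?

$252,077

Depreciable base = $336,103 − $44,900 = $291,203.
Year 1: DB = ⌊$336,103 × 150%/3⌋ = $168,051; SL = ⌊$291,203/3⌋ = $97,067 → take DB $168,051. Book value $168,052.
Year 2: DB = ⌊$168,052 × 150%/3⌋ = $84,026; SL = ⌊$123,152/2⌋ = $61,576 → take DB $84,026. Book value $84,026.
Accumulated through year 2 = $336,103 − $84,026 = $252,077.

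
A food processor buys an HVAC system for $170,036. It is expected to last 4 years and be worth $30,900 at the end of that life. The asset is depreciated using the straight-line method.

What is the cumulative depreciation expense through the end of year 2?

$69,568

Depreciable base = $170,036 − $30,900 = $139,136.
Annual expense = $139,136 / 4 = $34,784.
End of year 1: book value $135,252.
End of year 2: book value $100,468.
Accumulated through year 2 = $170,036 − $100,468 = $69,568.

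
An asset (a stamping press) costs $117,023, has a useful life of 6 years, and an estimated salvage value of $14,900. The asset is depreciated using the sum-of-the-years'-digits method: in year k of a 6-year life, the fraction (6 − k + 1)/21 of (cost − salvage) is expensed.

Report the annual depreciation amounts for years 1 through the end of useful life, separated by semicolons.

$29,178; $24,315; $19,452; $14,589; $9,726; $4,863

Depreciable base = $117,023 − $14,900 = $102,123.
Sum of the years' digits = 6+5+4+3+2+1 = 21.
Year 1: $102,123 × 6/21 = $29,178. Book value $87,845.
Year 2: $102,123 × 5/21 = $24,315. Book value $63,530.
Year 3: $102,123 × 4/21 = $19,452. Book value $44,078.
Year 4: $102,123 × 3/21 = $14,589. Book value $29,489.
Year 5: $102,123 × 2/21 = $9,726. Book value $19,763.
Year 6: $102,123 × 1/21 = $4,863. Book value $14,900.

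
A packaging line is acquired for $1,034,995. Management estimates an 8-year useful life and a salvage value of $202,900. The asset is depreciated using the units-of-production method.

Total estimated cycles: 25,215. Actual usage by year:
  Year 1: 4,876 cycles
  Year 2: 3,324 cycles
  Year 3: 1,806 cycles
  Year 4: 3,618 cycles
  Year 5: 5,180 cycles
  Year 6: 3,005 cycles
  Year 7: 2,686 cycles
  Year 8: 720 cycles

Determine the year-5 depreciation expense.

$170,940

Depreciable base = $1,034,995 − $202,900 = $832,095.
Rate = $832,095 / 25,215 cycles = $33 per cycle.
Year 1: 4,876 × $33 = $160,908. Book value $874,087.
Year 2: 3,324 × $33 = $109,692. Book value $764,395.
Year 3: 1,806 × $33 = $59,598. Book value $704,797.
Year 4: 3,618 × $33 = $119,394. Book value $585,403.
Year 5: 5,180 × $33 = $170,940. Book value $414,463.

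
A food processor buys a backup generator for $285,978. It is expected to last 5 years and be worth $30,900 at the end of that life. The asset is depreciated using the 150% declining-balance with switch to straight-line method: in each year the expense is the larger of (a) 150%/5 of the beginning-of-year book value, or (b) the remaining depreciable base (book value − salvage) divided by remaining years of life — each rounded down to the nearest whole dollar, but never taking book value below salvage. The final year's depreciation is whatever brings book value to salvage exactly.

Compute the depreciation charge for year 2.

Depreciable base = $285,978 − $30,900 = $255,078.
Year 1: DB = ⌊$285,978 × 150%/5⌋ = $85,793; SL = ⌊$255,078/5⌋ = $51,015 → take DB $85,793. Book value $200,185.
Year 2: DB = ⌊$200,185 × 150%/5⌋ = $60,055; SL = ⌊$169,285/4⌋ = $42,321 → take DB $60,055. Book value $140,130.

$60,055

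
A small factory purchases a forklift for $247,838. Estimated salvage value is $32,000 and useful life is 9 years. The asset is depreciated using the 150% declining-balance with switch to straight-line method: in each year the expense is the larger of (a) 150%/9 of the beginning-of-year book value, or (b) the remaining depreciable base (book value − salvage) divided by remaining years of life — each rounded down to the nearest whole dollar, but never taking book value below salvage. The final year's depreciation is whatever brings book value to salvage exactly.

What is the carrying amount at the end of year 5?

$99,601

Depreciable base = $247,838 − $32,000 = $215,838.
Year 1: DB = ⌊$247,838 × 150%/9⌋ = $41,306; SL = ⌊$215,838/9⌋ = $23,982 → take DB $41,306. Book value $206,532.
Year 2: DB = ⌊$206,532 × 150%/9⌋ = $34,422; SL = ⌊$174,532/8⌋ = $21,816 → take DB $34,422. Book value $172,110.
Year 3: DB = ⌊$172,110 × 150%/9⌋ = $28,685; SL = ⌊$140,110/7⌋ = $20,015 → take DB $28,685. Book value $143,425.
Year 4: DB = ⌊$143,425 × 150%/9⌋ = $23,904; SL = ⌊$111,425/6⌋ = $18,570 → take DB $23,904. Book value $119,521.
Year 5: DB = ⌊$119,521 × 150%/9⌋ = $19,920; SL = ⌊$87,521/5⌋ = $17,504 → take DB $19,920. Book value $99,601.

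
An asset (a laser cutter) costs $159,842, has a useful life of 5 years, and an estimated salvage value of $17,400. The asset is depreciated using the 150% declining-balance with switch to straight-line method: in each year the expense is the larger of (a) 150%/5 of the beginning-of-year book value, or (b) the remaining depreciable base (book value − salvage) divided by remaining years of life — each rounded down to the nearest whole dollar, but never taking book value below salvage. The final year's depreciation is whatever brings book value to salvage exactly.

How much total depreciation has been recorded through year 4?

$123,728

Depreciable base = $159,842 − $17,400 = $142,442.
Year 1: DB = ⌊$159,842 × 150%/5⌋ = $47,952; SL = ⌊$142,442/5⌋ = $28,488 → take DB $47,952. Book value $111,890.
Year 2: DB = ⌊$111,890 × 150%/5⌋ = $33,567; SL = ⌊$94,490/4⌋ = $23,622 → take DB $33,567. Book value $78,323.
Year 3: DB = ⌊$78,323 × 150%/5⌋ = $23,496; SL = ⌊$60,923/3⌋ = $20,307 → take DB $23,496. Book value $54,827.
Year 4: DB = ⌊$54,827 × 150%/5⌋ = $16,448; SL = ⌊$37,427/2⌋ = $18,713 → take SL $18,713. Book value $36,114.
Accumulated through year 4 = $159,842 − $36,114 = $123,728.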